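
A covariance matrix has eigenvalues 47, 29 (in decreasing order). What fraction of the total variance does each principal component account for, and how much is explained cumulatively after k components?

Step 1 — total variance = trace(Sigma) = Σ λ_i = 47 + 29 = 76.

Step 2 — fraction explained by component i = λ_i / Σ λ:
  PC1: 47/76 = 0.6184
  PC2: 29/76 = 0.3816

Step 3 — cumulative fraction after k components = (λ_1 + ... + λ_k) / Σ λ:
  k = 1: 47/76 = 0.6184
  k = 2: (47 + 29)/76 = 76/76 = 1

Summary (fraction, with percent):

explained: PC1 0.6184 (61.84%), PC2 0.3816 (38.16%);  cumulative: 0.6184, 1


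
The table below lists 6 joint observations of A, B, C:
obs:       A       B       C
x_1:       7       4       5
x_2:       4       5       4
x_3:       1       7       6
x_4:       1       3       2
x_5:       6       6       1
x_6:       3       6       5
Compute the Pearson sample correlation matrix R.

Step 1 — column means:
  mean(A) = (7 + 4 + 1 + 1 + 6 + 3) / 6 = 22/6 = 3.6667
  mean(B) = (4 + 5 + 7 + 3 + 6 + 6) / 6 = 31/6 = 5.1667
  mean(C) = (5 + 4 + 6 + 2 + 1 + 5) / 6 = 23/6 = 3.8333

Step 2 — sample variances and covariances s[i,j] = (1/(n-1)) · Σ_k (x_{k,i} - mean_i) · (x_{k,j} - mean_j), with n-1 = 5:
  s[A,A] = ((3.3333)·(3.3333) + (0.3333)·(0.3333) + (-2.6667)·(-2.6667) + (-2.6667)·(-2.6667) + (2.3333)·(2.3333) + (-0.6667)·(-0.6667)) / 5 = 31.3333/5 = 6.2667
  s[A,B] = ((3.3333)·(-1.1667) + (0.3333)·(-0.1667) + (-2.6667)·(1.8333) + (-2.6667)·(-2.1667) + (2.3333)·(0.8333) + (-0.6667)·(0.8333)) / 5 = -1.6667/5 = -0.3333
  s[A,C] = ((3.3333)·(1.1667) + (0.3333)·(0.1667) + (-2.6667)·(2.1667) + (-2.6667)·(-1.8333) + (2.3333)·(-2.8333) + (-0.6667)·(1.1667)) / 5 = -4.3333/5 = -0.8667
  s[B,B] = ((-1.1667)·(-1.1667) + (-0.1667)·(-0.1667) + (1.8333)·(1.8333) + (-2.1667)·(-2.1667) + (0.8333)·(0.8333) + (0.8333)·(0.8333)) / 5 = 10.8333/5 = 2.1667
  s[B,C] = ((-1.1667)·(1.1667) + (-0.1667)·(0.1667) + (1.8333)·(2.1667) + (-2.1667)·(-1.8333) + (0.8333)·(-2.8333) + (0.8333)·(1.1667)) / 5 = 5.1667/5 = 1.0333
  s[C,C] = ((1.1667)·(1.1667) + (0.1667)·(0.1667) + (2.1667)·(2.1667) + (-1.8333)·(-1.8333) + (-2.8333)·(-2.8333) + (1.1667)·(1.1667)) / 5 = 18.8333/5 = 3.7667
  Sample standard deviations s_i = √(s[i,i]):
  s(A) = √(6.2667) = 2.5033
  s(B) = √(2.1667) = 1.472
  s(C) = √(3.7667) = 1.9408

Step 3 — r_{ij} = s_{ij} / (s_i · s_j):
  r[A,A] = 1 (diagonal).
  r[A,B] = -0.3333 / (2.5033 · 1.472) = -0.3333 / 3.6848 = -0.0905
  r[A,C] = -0.8667 / (2.5033 · 1.9408) = -0.8667 / 4.8584 = -0.1784
  r[B,B] = 1 (diagonal).
  r[B,C] = 1.0333 / (1.472 · 1.9408) = 1.0333 / 2.8568 = 0.3617
  r[C,C] = 1 (diagonal).

R is symmetric with unit diagonal. Assembling:

R = [[1, -0.0905, -0.1784],
 [-0.0905, 1, 0.3617],
 [-0.1784, 0.3617, 1]]


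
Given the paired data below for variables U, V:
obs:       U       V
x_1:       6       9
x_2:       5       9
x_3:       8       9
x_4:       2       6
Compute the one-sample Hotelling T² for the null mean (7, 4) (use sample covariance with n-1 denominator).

Step 1 — sample mean vector:
  mean(U) = (6 + 5 + 8 + 2) / 4 = 21/4 = 5.25
  mean(V) = (9 + 9 + 9 + 6) / 4 = 33/4 = 8.25
  x̄ = (5.25, 8.25),  deviation x̄ - mu_0 = (5.25, 8.25) - (7, 4) = (-1.75, 4.25).

Step 2 — sample covariance matrix, S[i,j] = (1/(n-1)) · Σ_k (x_{k,i} - mean_i) · (x_{k,j} - mean_j), divisor n-1 = 3:
  S[U,U] = ((0.75)·(0.75) + (-0.25)·(-0.25) + (2.75)·(2.75) + (-3.25)·(-3.25)) / 3 = 18.75/3 = 6.25
  S[U,V] = ((0.75)·(0.75) + (-0.25)·(0.75) + (2.75)·(0.75) + (-3.25)·(-2.25)) / 3 = 9.75/3 = 3.25
  S[V,V] = ((0.75)·(0.75) + (0.75)·(0.75) + (0.75)·(0.75) + (-2.25)·(-2.25)) / 3 = 6.75/3 = 2.25
  S = [[6.25, 3.25],
 [3.25, 2.25]].

Step 3 — invert S. det(S) = 6.25·2.25 - (3.25)² = 3.5.
  S^{-1} = (1/det) · [[d, -b], [-b, a]] = [[0.6429, -0.9286],
 [-0.9286, 1.7857]].

Step 4 — quadratic form (x̄ - mu_0)^T · S^{-1} · (x̄ - mu_0):
  S^{-1} · (x̄ - mu_0) = (-5.0714, 9.2143),
  (x̄ - mu_0)^T · [...] = (-1.75)·(-5.0714) + (4.25)·(9.2143) = 48.0357.

Step 5 — scale by n: T² = 4 · 48.0357 = 192.1429.

T² ≈ 192.1429


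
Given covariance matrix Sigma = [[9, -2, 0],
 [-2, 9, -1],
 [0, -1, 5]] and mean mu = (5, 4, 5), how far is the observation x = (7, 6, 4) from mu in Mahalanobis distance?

Step 1 — centre the observation: (x - mu) = (2, 2, -1).

Step 2 — invert Sigma (cofactor / det for 3×3, or solve directly):
  Sigma^{-1} = [[0.117, 0.0266, 0.0053],
 [0.0266, 0.1197, 0.0239],
 [0.0053, 0.0239, 0.2048]].

Step 3 — form the quadratic (x - mu)^T · Sigma^{-1} · (x - mu):
  Sigma^{-1} · (x - mu) = (0.2819, 0.2686, -0.1463).
  (x - mu)^T · [Sigma^{-1} · (x - mu)] = (2)·(0.2819) + (2)·(0.2686) + (-1)·(-0.1463) = 1.2473.

Step 4 — take square root: d = √(1.2473) ≈ 1.1168.

d(x, mu) = √(1.2473) ≈ 1.1168


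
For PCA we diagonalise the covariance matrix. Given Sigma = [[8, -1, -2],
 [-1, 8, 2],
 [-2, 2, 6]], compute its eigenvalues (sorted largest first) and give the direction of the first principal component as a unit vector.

Step 1 — characteristic polynomial p(λ) = det(λI - Sigma) = λ³ - tr·λ² + c_1·λ - det, where tr = trace, c_1 = sum of the principal 2×2 minors, det = det(Sigma):
  tr = 8 + 8 + 6 = 22,
  c_1 = (8·8 - (-1)²) + (8·6 - (-2)²) + (8·6 - (2)²) = 63 + 44 + 44 = 151,
  det = 8·(8·6 - (2)²) - (-1)·((-1)·6 - (2)·(-2)) + (-2)·((-1)·(2) - 8·(-2)) = 8·(44) - (-1)·(-2) + (-2)·(14) = 322.
  So p(λ) = λ³ - 22λ² + 151λ - 322.
Step 2 — look for an integer root (rational root theorem: any rational root is an integer divisor of 322). Testing λ = 7:
  p(7) = 343 - 1078 + 1057 - 322 = 0  ✓
  Dividing out (λ - 7): p(λ) = (λ - 7)(λ² - 15λ + 46).
Step 3 — remaining eigenvalues from the quadratic λ² - 15λ + 46 = 0:
  Δ = 15² - 4·46 = 225 - 184 = 41,  λ = (15 ± √41)/2 = (15 ± 6.4031)/2 ≈ 10.7016 or 4.2984.
  Sorted: λ_1 = 10.7016,  λ_2 = 7,  λ_3 = 4.2984  (check: sum = 22 = tr ✓).

Step 4 — unit eigenvector for λ_1 ≈ 10.7016: v spans the null space of (Sigma - λ_1 I), whose rows are
  r_1 = (-2.7016, -1, -2),  r_2 = (-1, -2.7016, 2),  r_3 = (-2, 2, -4.7016).
  v is orthogonal to every row, so take v ∝ r_1 × r_2 = ((-1)·(2) - (-2)·(-2.7016), (-2)·(-1) - (-2.7016)·(2), (-2.7016)·(-2.7016) - (-1)·(-1)) ≈ (-7.4031, 7.4031, 6.2984).
  Rescale (multiply by -1 so the first nonzero entry is positive): u = (7.4031, -7.4031, -6.2984).
  ||u|| = √((7.4031)² + (-7.4031)² + (-6.2984)²) = √(149.2828) ≈ 12.2181,  v_1 = u/||u|| ≈ (0.6059, -0.6059, -0.5155) (||v_1|| = 1).

λ_1 = 10.7016,  λ_2 = 7,  λ_3 = 4.2984;  v_1 ≈ (0.6059, -0.6059, -0.5155)


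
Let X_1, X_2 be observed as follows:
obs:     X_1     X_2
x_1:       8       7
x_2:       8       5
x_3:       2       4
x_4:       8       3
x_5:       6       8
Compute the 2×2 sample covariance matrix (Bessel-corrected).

Step 1 — column means:
  mean(X_1) = (8 + 8 + 2 + 8 + 6) / 5 = 32/5 = 6.4
  mean(X_2) = (7 + 5 + 4 + 3 + 8) / 5 = 27/5 = 5.4

Step 2 — sample covariance S[i,j] = (1/(n-1)) · Σ_k (x_{k,i} - mean_i) · (x_{k,j} - mean_j), with n-1 = 4.
  S[X_1,X_1] = ((1.6)·(1.6) + (1.6)·(1.6) + (-4.4)·(-4.4) + (1.6)·(1.6) + (-0.4)·(-0.4)) / 4 = 27.2/4 = 6.8
  S[X_1,X_2] = ((1.6)·(1.6) + (1.6)·(-0.4) + (-4.4)·(-1.4) + (1.6)·(-2.4) + (-0.4)·(2.6)) / 4 = 3.2/4 = 0.8
  S[X_2,X_2] = ((1.6)·(1.6) + (-0.4)·(-0.4) + (-1.4)·(-1.4) + (-2.4)·(-2.4) + (2.6)·(2.6)) / 4 = 17.2/4 = 4.3

S is symmetric (S[j,i] = S[i,j]). Assembling:

S = [[6.8, 0.8],
 [0.8, 4.3]]


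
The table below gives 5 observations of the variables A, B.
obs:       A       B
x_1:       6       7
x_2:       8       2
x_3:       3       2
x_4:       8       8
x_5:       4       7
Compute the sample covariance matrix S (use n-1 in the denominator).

Step 1 — column means:
  mean(A) = (6 + 8 + 3 + 8 + 4) / 5 = 29/5 = 5.8
  mean(B) = (7 + 2 + 2 + 8 + 7) / 5 = 26/5 = 5.2

Step 2 — sample covariance S[i,j] = (1/(n-1)) · Σ_k (x_{k,i} - mean_i) · (x_{k,j} - mean_j), with n-1 = 4.
  S[A,A] = ((0.2)·(0.2) + (2.2)·(2.2) + (-2.8)·(-2.8) + (2.2)·(2.2) + (-1.8)·(-1.8)) / 4 = 20.8/4 = 5.2
  S[A,B] = ((0.2)·(1.8) + (2.2)·(-3.2) + (-2.8)·(-3.2) + (2.2)·(2.8) + (-1.8)·(1.8)) / 4 = 5.2/4 = 1.3
  S[B,B] = ((1.8)·(1.8) + (-3.2)·(-3.2) + (-3.2)·(-3.2) + (2.8)·(2.8) + (1.8)·(1.8)) / 4 = 34.8/4 = 8.7

S is symmetric (S[j,i] = S[i,j]). Assembling:

S = [[5.2, 1.3],
 [1.3, 8.7]]


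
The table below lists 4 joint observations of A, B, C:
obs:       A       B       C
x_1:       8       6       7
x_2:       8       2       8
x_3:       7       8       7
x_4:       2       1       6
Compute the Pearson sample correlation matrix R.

Step 1 — column means:
  mean(A) = (8 + 8 + 7 + 2) / 4 = 25/4 = 6.25
  mean(B) = (6 + 2 + 8 + 1) / 4 = 17/4 = 4.25
  mean(C) = (7 + 8 + 7 + 6) / 4 = 28/4 = 7

Step 2 — sample variances and covariances s[i,j] = (1/(n-1)) · Σ_k (x_{k,i} - mean_i) · (x_{k,j} - mean_j), with n-1 = 3:
  s[A,A] = ((1.75)·(1.75) + (1.75)·(1.75) + (0.75)·(0.75) + (-4.25)·(-4.25)) / 3 = 24.75/3 = 8.25
  s[A,B] = ((1.75)·(1.75) + (1.75)·(-2.25) + (0.75)·(3.75) + (-4.25)·(-3.25)) / 3 = 15.75/3 = 5.25
  s[A,C] = ((1.75)·(0) + (1.75)·(1) + (0.75)·(0) + (-4.25)·(-1)) / 3 = 6/3 = 2
  s[B,B] = ((1.75)·(1.75) + (-2.25)·(-2.25) + (3.75)·(3.75) + (-3.25)·(-3.25)) / 3 = 32.75/3 = 10.9167
  s[B,C] = ((1.75)·(0) + (-2.25)·(1) + (3.75)·(0) + (-3.25)·(-1)) / 3 = 1/3 = 0.3333
  s[C,C] = ((0)·(0) + (1)·(1) + (0)·(0) + (-1)·(-1)) / 3 = 2/3 = 0.6667
  Sample standard deviations s_i = √(s[i,i]):
  s(A) = √(8.25) = 2.8723
  s(B) = √(10.9167) = 3.304
  s(C) = √(0.6667) = 0.8165

Step 3 — r_{ij} = s_{ij} / (s_i · s_j):
  r[A,A] = 1 (diagonal).
  r[A,B] = 5.25 / (2.8723 · 3.304) = 5.25 / 9.4901 = 0.5532
  r[A,C] = 2 / (2.8723 · 0.8165) = 2 / 2.3452 = 0.8528
  r[B,B] = 1 (diagonal).
  r[B,C] = 0.3333 / (3.304 · 0.8165) = 0.3333 / 2.6977 = 0.1236
  r[C,C] = 1 (diagonal).

R is symmetric with unit diagonal. Assembling:

R = [[1, 0.5532, 0.8528],
 [0.5532, 1, 0.1236],
 [0.8528, 0.1236, 1]]


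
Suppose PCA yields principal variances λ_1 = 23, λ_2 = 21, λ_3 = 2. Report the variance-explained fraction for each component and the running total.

Step 1 — total variance = trace(Sigma) = Σ λ_i = 23 + 21 + 2 = 46.

Step 2 — fraction explained by component i = λ_i / Σ λ:
  PC1: 23/46 = 0.5
  PC2: 21/46 = 0.4565
  PC3: 2/46 = 0.0435

Step 3 — cumulative fraction after k components = (λ_1 + ... + λ_k) / Σ λ:
  k = 1: 23/46 = 0.5
  k = 2: (23 + 21)/46 = 44/46 = 0.9565
  k = 3: (23 + 21 + 2)/46 = 46/46 = 1

Summary (fraction, with percent):

explained: PC1 0.5 (50%), PC2 0.4565 (45.65%), PC3 0.0435 (4.35%);  cumulative: 0.5, 0.9565, 1


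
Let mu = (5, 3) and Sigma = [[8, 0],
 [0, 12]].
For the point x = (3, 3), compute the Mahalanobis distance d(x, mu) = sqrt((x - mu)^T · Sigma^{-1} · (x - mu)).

Step 1 — centre the observation: (x - mu) = (-2, 0).

Step 2 — invert Sigma. det(Sigma) = 8·12 - (0)² = 96.
  Sigma^{-1} = (1/det) · [[d, -b], [-b, a]] = [[0.125, 0],
 [0, 0.0833]].

Step 3 — form the quadratic (x - mu)^T · Sigma^{-1} · (x - mu):
  Sigma^{-1} · (x - mu) = (-0.25, 0).
  (x - mu)^T · [Sigma^{-1} · (x - mu)] = (-2)·(-0.25) + (0)·(0) = 0.5.

Step 4 — take square root: d = √(0.5) ≈ 0.7071.

d(x, mu) = √(0.5) ≈ 0.7071


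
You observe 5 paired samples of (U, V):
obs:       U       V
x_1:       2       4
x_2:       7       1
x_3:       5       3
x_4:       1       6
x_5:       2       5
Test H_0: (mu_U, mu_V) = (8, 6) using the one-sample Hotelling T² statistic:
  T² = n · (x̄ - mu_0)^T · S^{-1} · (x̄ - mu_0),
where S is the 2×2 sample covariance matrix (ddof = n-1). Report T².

Step 1 — sample mean vector:
  mean(U) = (2 + 7 + 5 + 1 + 2) / 5 = 17/5 = 3.4
  mean(V) = (4 + 1 + 3 + 6 + 5) / 5 = 19/5 = 3.8
  x̄ = (3.4, 3.8),  deviation x̄ - mu_0 = (3.4, 3.8) - (8, 6) = (-4.6, -2.2).

Step 2 — sample covariance matrix, S[i,j] = (1/(n-1)) · Σ_k (x_{k,i} - mean_i) · (x_{k,j} - mean_j), divisor n-1 = 4:
  S[U,U] = ((-1.4)·(-1.4) + (3.6)·(3.6) + (1.6)·(1.6) + (-2.4)·(-2.4) + (-1.4)·(-1.4)) / 4 = 25.2/4 = 6.3
  S[U,V] = ((-1.4)·(0.2) + (3.6)·(-2.8) + (1.6)·(-0.8) + (-2.4)·(2.2) + (-1.4)·(1.2)) / 4 = -18.6/4 = -4.65
  S[V,V] = ((0.2)·(0.2) + (-2.8)·(-2.8) + (-0.8)·(-0.8) + (2.2)·(2.2) + (1.2)·(1.2)) / 4 = 14.8/4 = 3.7
  S = [[6.3, -4.65],
 [-4.65, 3.7]].

Step 3 — invert S. det(S) = 6.3·3.7 - (-4.65)² = 1.6875.
  S^{-1} = (1/det) · [[d, -b], [-b, a]] = [[2.1926, 2.7556],
 [2.7556, 3.7333]].

Step 4 — quadratic form (x̄ - mu_0)^T · S^{-1} · (x̄ - mu_0):
  S^{-1} · (x̄ - mu_0) = (-16.1481, -20.8889),
  (x̄ - mu_0)^T · [...] = (-4.6)·(-16.1481) + (-2.2)·(-20.8889) = 120.237.

Step 5 — scale by n: T² = 5 · 120.237 = 601.1852.

T² ≈ 601.1852


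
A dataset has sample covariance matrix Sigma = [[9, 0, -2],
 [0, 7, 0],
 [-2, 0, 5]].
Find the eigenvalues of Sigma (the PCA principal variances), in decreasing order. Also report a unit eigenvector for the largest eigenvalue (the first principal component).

Step 1 — characteristic polynomial p(λ) = det(λI - Sigma) = λ³ - tr·λ² + c_1·λ - det, where tr = trace, c_1 = sum of the principal 2×2 minors, det = det(Sigma):
  tr = 9 + 7 + 5 = 21,
  c_1 = (9·7 - (0)²) + (9·5 - (-2)²) + (7·5 - (0)²) = 63 + 41 + 35 = 139,
  det = 9·(7·5 - (0)²) - (0)·((0)·5 - (0)·(-2)) + (-2)·((0)·(0) - 7·(-2)) = 9·(35) - (0)·(0) + (-2)·(14) = 287.
  So p(λ) = λ³ - 21λ² + 139λ - 287.
Step 2 — look for an integer root (rational root theorem: any rational root is an integer divisor of 287). Testing λ = 7:
  p(7) = 343 - 1029 + 973 - 287 = 0  ✓
  Dividing out (λ - 7): p(λ) = (λ - 7)(λ² - 14λ + 41).
Step 3 — remaining eigenvalues from the quadratic λ² - 14λ + 41 = 0:
  Δ = 14² - 4·41 = 196 - 164 = 32,  λ = (14 ± √32)/2 = (14 ± 5.6569)/2 ≈ 9.8284 or 4.1716.
  Sorted: λ_1 = 9.8284,  λ_2 = 7,  λ_3 = 4.1716  (check: sum = 21 = tr ✓).

Step 4 — unit eigenvector for λ_1 ≈ 9.8284: v spans the null space of (Sigma - λ_1 I), whose rows are
  r_1 = (-0.8284, 0, -2),  r_2 = (0, -2.8284, 0),  r_3 = (-2, 0, -4.8284).
  v is orthogonal to every row, so take v ∝ r_1 × r_2 = ((0)·(0) - (-2)·(-2.8284), (-2)·(0) - (-0.8284)·(0), (-0.8284)·(-2.8284) - (0)·(0)) ≈ (-5.6569, 0, 2.3431).
  Rescale (multiply by -1 so the first nonzero entry is positive): u = (5.6569, 0, -2.3431).
  ||u|| = √((5.6569)² + (0)² + (-2.3431)²) = √(37.4903) ≈ 6.1229,  v_1 = u/||u|| ≈ (0.9239, 0, -0.3827) (||v_1|| = 1).

λ_1 = 9.8284,  λ_2 = 7,  λ_3 = 4.1716;  v_1 ≈ (0.9239, 0, -0.3827)


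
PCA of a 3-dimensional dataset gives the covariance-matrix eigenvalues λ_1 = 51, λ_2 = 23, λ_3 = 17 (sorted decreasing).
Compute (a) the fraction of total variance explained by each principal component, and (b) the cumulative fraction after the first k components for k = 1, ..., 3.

Step 1 — total variance = trace(Sigma) = Σ λ_i = 51 + 23 + 17 = 91.

Step 2 — fraction explained by component i = λ_i / Σ λ:
  PC1: 51/91 = 0.5604
  PC2: 23/91 = 0.2527
  PC3: 17/91 = 0.1868

Step 3 — cumulative fraction after k components = (λ_1 + ... + λ_k) / Σ λ:
  k = 1: 51/91 = 0.5604
  k = 2: (51 + 23)/91 = 74/91 = 0.8132
  k = 3: (51 + 23 + 17)/91 = 91/91 = 1

Summary (fraction, with percent):

explained: PC1 0.5604 (56.04%), PC2 0.2527 (25.27%), PC3 0.1868 (18.68%);  cumulative: 0.5604, 0.8132, 1


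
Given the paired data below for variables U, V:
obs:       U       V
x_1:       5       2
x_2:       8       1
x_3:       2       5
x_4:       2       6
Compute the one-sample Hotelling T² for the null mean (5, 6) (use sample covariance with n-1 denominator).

Step 1 — sample mean vector:
  mean(U) = (5 + 8 + 2 + 2) / 4 = 17/4 = 4.25
  mean(V) = (2 + 1 + 5 + 6) / 4 = 14/4 = 3.5
  x̄ = (4.25, 3.5),  deviation x̄ - mu_0 = (4.25, 3.5) - (5, 6) = (-0.75, -2.5).

Step 2 — sample covariance matrix, S[i,j] = (1/(n-1)) · Σ_k (x_{k,i} - mean_i) · (x_{k,j} - mean_j), divisor n-1 = 3:
  S[U,U] = ((0.75)·(0.75) + (3.75)·(3.75) + (-2.25)·(-2.25) + (-2.25)·(-2.25)) / 3 = 24.75/3 = 8.25
  S[U,V] = ((0.75)·(-1.5) + (3.75)·(-2.5) + (-2.25)·(1.5) + (-2.25)·(2.5)) / 3 = -19.5/3 = -6.5
  S[V,V] = ((-1.5)·(-1.5) + (-2.5)·(-2.5) + (1.5)·(1.5) + (2.5)·(2.5)) / 3 = 17/3 = 5.6667
  S = [[8.25, -6.5],
 [-6.5, 5.6667]].

Step 3 — invert S. det(S) = 8.25·5.6667 - (-6.5)² = 4.5.
  S^{-1} = (1/det) · [[d, -b], [-b, a]] = [[1.2593, 1.4444],
 [1.4444, 1.8333]].

Step 4 — quadratic form (x̄ - mu_0)^T · S^{-1} · (x̄ - mu_0):
  S^{-1} · (x̄ - mu_0) = (-4.5556, -5.6667),
  (x̄ - mu_0)^T · [...] = (-0.75)·(-4.5556) + (-2.5)·(-5.6667) = 17.5833.

Step 5 — scale by n: T² = 4 · 17.5833 = 70.3333.

T² ≈ 70.3333


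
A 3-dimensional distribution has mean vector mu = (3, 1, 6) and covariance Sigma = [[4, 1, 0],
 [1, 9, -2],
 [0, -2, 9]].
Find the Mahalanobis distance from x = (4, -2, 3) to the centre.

Step 1 — centre the observation: (x - mu) = (1, -3, -3).

Step 2 — invert Sigma (cofactor / det for 3×3, or solve directly):
  Sigma^{-1} = [[0.2575, -0.0301, -0.0067],
 [-0.0301, 0.1204, 0.0268],
 [-0.0067, 0.0268, 0.1171]].

Step 3 — form the quadratic (x - mu)^T · Sigma^{-1} · (x - mu):
  Sigma^{-1} · (x - mu) = (0.3679, -0.4716, -0.4381).
  (x - mu)^T · [Sigma^{-1} · (x - mu)] = (1)·(0.3679) + (-3)·(-0.4716) + (-3)·(-0.4381) = 3.097.

Step 4 — take square root: d = √(3.097) ≈ 1.7598.

d(x, mu) = √(3.097) ≈ 1.7598


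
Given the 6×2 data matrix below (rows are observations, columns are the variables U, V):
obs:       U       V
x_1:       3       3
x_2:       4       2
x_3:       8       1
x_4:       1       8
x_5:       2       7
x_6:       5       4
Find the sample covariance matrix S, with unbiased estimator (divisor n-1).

Step 1 — column means:
  mean(U) = (3 + 4 + 8 + 1 + 2 + 5) / 6 = 23/6 = 3.8333
  mean(V) = (3 + 2 + 1 + 8 + 7 + 4) / 6 = 25/6 = 4.1667

Step 2 — sample covariance S[i,j] = (1/(n-1)) · Σ_k (x_{k,i} - mean_i) · (x_{k,j} - mean_j), with n-1 = 5.
  S[U,U] = ((-0.8333)·(-0.8333) + (0.1667)·(0.1667) + (4.1667)·(4.1667) + (-2.8333)·(-2.8333) + (-1.8333)·(-1.8333) + (1.1667)·(1.1667)) / 5 = 30.8333/5 = 6.1667
  S[U,V] = ((-0.8333)·(-1.1667) + (0.1667)·(-2.1667) + (4.1667)·(-3.1667) + (-2.8333)·(3.8333) + (-1.8333)·(2.8333) + (1.1667)·(-0.1667)) / 5 = -28.8333/5 = -5.7667
  S[V,V] = ((-1.1667)·(-1.1667) + (-2.1667)·(-2.1667) + (-3.1667)·(-3.1667) + (3.8333)·(3.8333) + (2.8333)·(2.8333) + (-0.1667)·(-0.1667)) / 5 = 38.8333/5 = 7.7667

S is symmetric (S[j,i] = S[i,j]). Assembling:

S = [[6.1667, -5.7667],
 [-5.7667, 7.7667]]


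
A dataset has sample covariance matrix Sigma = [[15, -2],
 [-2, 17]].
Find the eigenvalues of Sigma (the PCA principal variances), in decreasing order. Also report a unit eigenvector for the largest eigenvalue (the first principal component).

Step 1 — characteristic polynomial of 2×2 Sigma:
  det(Sigma - λI) = λ² - trace · λ + det = 0.
  trace = 15 + 17 = 32, det = 15·17 - (-2)² = 251.
Step 2 — discriminant:
  Δ = trace² - 4·det = 1024 - 1004 = 20.
Step 3 — eigenvalues:
  λ = (trace ± √Δ)/2 = (32 ± 4.4721)/2,
  λ_1 = 18.2361,  λ_2 = 13.7639.

Step 4 — unit eigenvector for λ_1: solve (Sigma - λ_1 I)v = 0. First row:
  (15 - 18.2361)·v_x + (-2)·v_y = 0, i.e. (-3.2361)·v_x + (-2)·v_y = 0,
  so v ∝ (b, λ_1 - a) = (-2, 3.2361); multiply by -1 so the first entry is positive: u = (2, -3.2361).
  ||u|| = √((2)² + (-3.2361)²) = √(14.4721) ≈ 3.8042,
  v_1 = u/||u|| ≈ (0.5257, -0.8507) (||v_1|| = 1).

λ_1 = 18.2361,  λ_2 = 13.7639;  v_1 ≈ (0.5257, -0.8507)


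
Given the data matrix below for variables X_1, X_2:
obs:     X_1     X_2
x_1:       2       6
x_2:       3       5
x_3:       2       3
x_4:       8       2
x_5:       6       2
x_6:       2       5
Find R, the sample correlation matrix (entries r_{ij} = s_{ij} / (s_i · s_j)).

Step 1 — column means:
  mean(X_1) = (2 + 3 + 2 + 8 + 6 + 2) / 6 = 23/6 = 3.8333
  mean(X_2) = (6 + 5 + 3 + 2 + 2 + 5) / 6 = 23/6 = 3.8333

Step 2 — sample variances and covariances s[i,j] = (1/(n-1)) · Σ_k (x_{k,i} - mean_i) · (x_{k,j} - mean_j), with n-1 = 5:
  s[X_1,X_1] = ((-1.8333)·(-1.8333) + (-0.8333)·(-0.8333) + (-1.8333)·(-1.8333) + (4.1667)·(4.1667) + (2.1667)·(2.1667) + (-1.8333)·(-1.8333)) / 5 = 32.8333/5 = 6.5667
  s[X_1,X_2] = ((-1.8333)·(2.1667) + (-0.8333)·(1.1667) + (-1.8333)·(-0.8333) + (4.1667)·(-1.8333) + (2.1667)·(-1.8333) + (-1.8333)·(1.1667)) / 5 = -17.1667/5 = -3.4333
  s[X_2,X_2] = ((2.1667)·(2.1667) + (1.1667)·(1.1667) + (-0.8333)·(-0.8333) + (-1.8333)·(-1.8333) + (-1.8333)·(-1.8333) + (1.1667)·(1.1667)) / 5 = 14.8333/5 = 2.9667
  Sample standard deviations s_i = √(s[i,i]):
  s(X_1) = √(6.5667) = 2.5626
  s(X_2) = √(2.9667) = 1.7224

Step 3 — r_{ij} = s_{ij} / (s_i · s_j):
  r[X_1,X_1] = 1 (diagonal).
  r[X_1,X_2] = -3.4333 / (2.5626 · 1.7224) = -3.4333 / 4.4137 = -0.7779
  r[X_2,X_2] = 1 (diagonal).

R is symmetric with unit diagonal. Assembling:

R = [[1, -0.7779],
 [-0.7779, 1]]


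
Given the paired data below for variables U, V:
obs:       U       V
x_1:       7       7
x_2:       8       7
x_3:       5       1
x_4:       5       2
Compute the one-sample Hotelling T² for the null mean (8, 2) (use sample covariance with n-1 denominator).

Step 1 — sample mean vector:
  mean(U) = (7 + 8 + 5 + 5) / 4 = 25/4 = 6.25
  mean(V) = (7 + 7 + 1 + 2) / 4 = 17/4 = 4.25
  x̄ = (6.25, 4.25),  deviation x̄ - mu_0 = (6.25, 4.25) - (8, 2) = (-1.75, 2.25).

Step 2 — sample covariance matrix, S[i,j] = (1/(n-1)) · Σ_k (x_{k,i} - mean_i) · (x_{k,j} - mean_j), divisor n-1 = 3:
  S[U,U] = ((0.75)·(0.75) + (1.75)·(1.75) + (-1.25)·(-1.25) + (-1.25)·(-1.25)) / 3 = 6.75/3 = 2.25
  S[U,V] = ((0.75)·(2.75) + (1.75)·(2.75) + (-1.25)·(-3.25) + (-1.25)·(-2.25)) / 3 = 13.75/3 = 4.5833
  S[V,V] = ((2.75)·(2.75) + (2.75)·(2.75) + (-3.25)·(-3.25) + (-2.25)·(-2.25)) / 3 = 30.75/3 = 10.25
  S = [[2.25, 4.5833],
 [4.5833, 10.25]].

Step 3 — invert S. det(S) = 2.25·10.25 - (4.5833)² = 2.0556.
  S^{-1} = (1/det) · [[d, -b], [-b, a]] = [[4.9865, -2.2297],
 [-2.2297, 1.0946]].

Step 4 — quadratic form (x̄ - mu_0)^T · S^{-1} · (x̄ - mu_0):
  S^{-1} · (x̄ - mu_0) = (-13.7432, 6.3649),
  (x̄ - mu_0)^T · [...] = (-1.75)·(-13.7432) + (2.25)·(6.3649) = 38.3716.

Step 5 — scale by n: T² = 4 · 38.3716 = 153.4865.

T² ≈ 153.4865


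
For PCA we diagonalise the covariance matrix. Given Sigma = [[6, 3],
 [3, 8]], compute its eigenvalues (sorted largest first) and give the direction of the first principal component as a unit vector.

Step 1 — characteristic polynomial of 2×2 Sigma:
  det(Sigma - λI) = λ² - trace · λ + det = 0.
  trace = 6 + 8 = 14, det = 6·8 - (3)² = 39.
Step 2 — discriminant:
  Δ = trace² - 4·det = 196 - 156 = 40.
Step 3 — eigenvalues:
  λ = (trace ± √Δ)/2 = (14 ± 6.3246)/2,
  λ_1 = 10.1623,  λ_2 = 3.8377.

Step 4 — unit eigenvector for λ_1: solve (Sigma - λ_1 I)v = 0. First row:
  (6 - 10.1623)·v_x + (3)·v_y = 0, i.e. (-4.1623)·v_x + (3)·v_y = 0,
  so v ∝ (b, λ_1 - a) = (3, 4.1623) = u.
  ||u|| = √((3)² + (4.1623)²) = √(26.3246) ≈ 5.1307,
  v_1 = u/||u|| ≈ (0.5847, 0.8112) (||v_1|| = 1).

λ_1 = 10.1623,  λ_2 = 3.8377;  v_1 ≈ (0.5847, 0.8112)


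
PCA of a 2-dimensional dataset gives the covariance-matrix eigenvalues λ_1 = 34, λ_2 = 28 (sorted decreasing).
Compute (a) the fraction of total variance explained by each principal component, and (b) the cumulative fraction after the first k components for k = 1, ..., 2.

Step 1 — total variance = trace(Sigma) = Σ λ_i = 34 + 28 = 62.

Step 2 — fraction explained by component i = λ_i / Σ λ:
  PC1: 34/62 = 0.5484
  PC2: 28/62 = 0.4516

Step 3 — cumulative fraction after k components = (λ_1 + ... + λ_k) / Σ λ:
  k = 1: 34/62 = 0.5484
  k = 2: (34 + 28)/62 = 62/62 = 1

Summary (fraction, with percent):

explained: PC1 0.5484 (54.84%), PC2 0.4516 (45.16%);  cumulative: 0.5484, 1


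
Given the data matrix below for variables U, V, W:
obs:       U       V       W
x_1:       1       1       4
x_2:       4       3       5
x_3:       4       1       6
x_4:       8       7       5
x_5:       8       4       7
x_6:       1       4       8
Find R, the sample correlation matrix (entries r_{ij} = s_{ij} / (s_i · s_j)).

Step 1 — column means:
  mean(U) = (1 + 4 + 4 + 8 + 8 + 1) / 6 = 26/6 = 4.3333
  mean(V) = (1 + 3 + 1 + 7 + 4 + 4) / 6 = 20/6 = 3.3333
  mean(W) = (4 + 5 + 6 + 5 + 7 + 8) / 6 = 35/6 = 5.8333

Step 2 — sample variances and covariances s[i,j] = (1/(n-1)) · Σ_k (x_{k,i} - mean_i) · (x_{k,j} - mean_j), with n-1 = 5:
  s[U,U] = ((-3.3333)·(-3.3333) + (-0.3333)·(-0.3333) + (-0.3333)·(-0.3333) + (3.6667)·(3.6667) + (3.6667)·(3.6667) + (-3.3333)·(-3.3333)) / 5 = 49.3333/5 = 9.8667
  s[U,V] = ((-3.3333)·(-2.3333) + (-0.3333)·(-0.3333) + (-0.3333)·(-2.3333) + (3.6667)·(3.6667) + (3.6667)·(0.6667) + (-3.3333)·(0.6667)) / 5 = 22.3333/5 = 4.4667
  s[U,W] = ((-3.3333)·(-1.8333) + (-0.3333)·(-0.8333) + (-0.3333)·(0.1667) + (3.6667)·(-0.8333) + (3.6667)·(1.1667) + (-3.3333)·(2.1667)) / 5 = 0.3333/5 = 0.0667
  s[V,V] = ((-2.3333)·(-2.3333) + (-0.3333)·(-0.3333) + (-2.3333)·(-2.3333) + (3.6667)·(3.6667) + (0.6667)·(0.6667) + (0.6667)·(0.6667)) / 5 = 25.3333/5 = 5.0667
  s[V,W] = ((-2.3333)·(-1.8333) + (-0.3333)·(-0.8333) + (-2.3333)·(0.1667) + (3.6667)·(-0.8333) + (0.6667)·(1.1667) + (0.6667)·(2.1667)) / 5 = 3.3333/5 = 0.6667
  s[W,W] = ((-1.8333)·(-1.8333) + (-0.8333)·(-0.8333) + (0.1667)·(0.1667) + (-0.8333)·(-0.8333) + (1.1667)·(1.1667) + (2.1667)·(2.1667)) / 5 = 10.8333/5 = 2.1667
  Sample standard deviations s_i = √(s[i,i]):
  s(U) = √(9.8667) = 3.1411
  s(V) = √(5.0667) = 2.2509
  s(W) = √(2.1667) = 1.472

Step 3 — r_{ij} = s_{ij} / (s_i · s_j):
  r[U,U] = 1 (diagonal).
  r[U,V] = 4.4667 / (3.1411 · 2.2509) = 4.4667 / 7.0704 = 0.6317
  r[U,W] = 0.0667 / (3.1411 · 1.472) = 0.0667 / 4.6236 = 0.0144
  r[V,V] = 1 (diagonal).
  r[V,W] = 0.6667 / (2.2509 · 1.472) = 0.6667 / 3.3133 = 0.2012
  r[W,W] = 1 (diagonal).

R is symmetric with unit diagonal. Assembling:

R = [[1, 0.6317, 0.0144],
 [0.6317, 1, 0.2012],
 [0.0144, 0.2012, 1]]


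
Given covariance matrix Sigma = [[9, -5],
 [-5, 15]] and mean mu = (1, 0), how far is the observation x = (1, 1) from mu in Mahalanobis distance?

Step 1 — centre the observation: (x - mu) = (0, 1).

Step 2 — invert Sigma. det(Sigma) = 9·15 - (-5)² = 110.
  Sigma^{-1} = (1/det) · [[d, -b], [-b, a]] = [[0.1364, 0.0455],
 [0.0455, 0.0818]].

Step 3 — form the quadratic (x - mu)^T · Sigma^{-1} · (x - mu):
  Sigma^{-1} · (x - mu) = (0.0455, 0.0818).
  (x - mu)^T · [Sigma^{-1} · (x - mu)] = (0)·(0.0455) + (1)·(0.0818) = 0.0818.

Step 4 — take square root: d = √(0.0818) ≈ 0.286.

d(x, mu) = √(0.0818) ≈ 0.286


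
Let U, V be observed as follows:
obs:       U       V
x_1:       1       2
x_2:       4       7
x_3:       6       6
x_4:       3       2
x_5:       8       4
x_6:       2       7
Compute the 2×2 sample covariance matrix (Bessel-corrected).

Step 1 — column means:
  mean(U) = (1 + 4 + 6 + 3 + 8 + 2) / 6 = 24/6 = 4
  mean(V) = (2 + 7 + 6 + 2 + 4 + 7) / 6 = 28/6 = 4.6667

Step 2 — sample covariance S[i,j] = (1/(n-1)) · Σ_k (x_{k,i} - mean_i) · (x_{k,j} - mean_j), with n-1 = 5.
  S[U,U] = ((-3)·(-3) + (0)·(0) + (2)·(2) + (-1)·(-1) + (4)·(4) + (-2)·(-2)) / 5 = 34/5 = 6.8
  S[U,V] = ((-3)·(-2.6667) + (0)·(2.3333) + (2)·(1.3333) + (-1)·(-2.6667) + (4)·(-0.6667) + (-2)·(2.3333)) / 5 = 6/5 = 1.2
  S[V,V] = ((-2.6667)·(-2.6667) + (2.3333)·(2.3333) + (1.3333)·(1.3333) + (-2.6667)·(-2.6667) + (-0.6667)·(-0.6667) + (2.3333)·(2.3333)) / 5 = 27.3333/5 = 5.4667

S is symmetric (S[j,i] = S[i,j]). Assembling:

S = [[6.8, 1.2],
 [1.2, 5.4667]]


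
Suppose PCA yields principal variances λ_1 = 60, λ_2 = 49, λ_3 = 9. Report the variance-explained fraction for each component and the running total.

Step 1 — total variance = trace(Sigma) = Σ λ_i = 60 + 49 + 9 = 118.

Step 2 — fraction explained by component i = λ_i / Σ λ:
  PC1: 60/118 = 0.5085
  PC2: 49/118 = 0.4153
  PC3: 9/118 = 0.0763

Step 3 — cumulative fraction after k components = (λ_1 + ... + λ_k) / Σ λ:
  k = 1: 60/118 = 0.5085
  k = 2: (60 + 49)/118 = 109/118 = 0.9237
  k = 3: (60 + 49 + 9)/118 = 118/118 = 1

Summary (fraction, with percent):

explained: PC1 0.5085 (50.85%), PC2 0.4153 (41.53%), PC3 0.0763 (7.63%);  cumulative: 0.5085, 0.9237, 1


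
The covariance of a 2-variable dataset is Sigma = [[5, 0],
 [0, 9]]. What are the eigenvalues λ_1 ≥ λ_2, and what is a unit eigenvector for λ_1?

Step 1 — characteristic polynomial of 2×2 Sigma:
  det(Sigma - λI) = λ² - trace · λ + det = 0.
  trace = 5 + 9 = 14, det = 5·9 - (0)² = 45.
Step 2 — discriminant:
  Δ = trace² - 4·det = 196 - 180 = 16.
Step 3 — eigenvalues:
  λ = (trace ± √Δ)/2 = (14 ± 4)/2,
  λ_1 = 9,  λ_2 = 5.

Step 4 — unit eigenvector for λ_1: Sigma is diagonal, so its eigenvectors are the coordinate axes. λ_1 = 9 is the diagonal entry on the second coordinate axis, hence
  v_1 = (0, 1) (||v_1|| = 1).

λ_1 = 9,  λ_2 = 5;  v_1 ≈ (0, 1)


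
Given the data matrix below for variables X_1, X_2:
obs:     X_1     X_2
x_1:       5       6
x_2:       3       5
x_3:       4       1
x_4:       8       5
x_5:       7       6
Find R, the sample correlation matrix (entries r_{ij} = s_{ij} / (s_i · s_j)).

Step 1 — column means:
  mean(X_1) = (5 + 3 + 4 + 8 + 7) / 5 = 27/5 = 5.4
  mean(X_2) = (6 + 5 + 1 + 5 + 6) / 5 = 23/5 = 4.6

Step 2 — sample variances and covariances s[i,j] = (1/(n-1)) · Σ_k (x_{k,i} - mean_i) · (x_{k,j} - mean_j), with n-1 = 4:
  s[X_1,X_1] = ((-0.4)·(-0.4) + (-2.4)·(-2.4) + (-1.4)·(-1.4) + (2.6)·(2.6) + (1.6)·(1.6)) / 4 = 17.2/4 = 4.3
  s[X_1,X_2] = ((-0.4)·(1.4) + (-2.4)·(0.4) + (-1.4)·(-3.6) + (2.6)·(0.4) + (1.6)·(1.4)) / 4 = 6.8/4 = 1.7
  s[X_2,X_2] = ((1.4)·(1.4) + (0.4)·(0.4) + (-3.6)·(-3.6) + (0.4)·(0.4) + (1.4)·(1.4)) / 4 = 17.2/4 = 4.3
  Sample standard deviations s_i = √(s[i,i]):
  s(X_1) = √(4.3) = 2.0736
  s(X_2) = √(4.3) = 2.0736

Step 3 — r_{ij} = s_{ij} / (s_i · s_j):
  r[X_1,X_1] = 1 (diagonal).
  r[X_1,X_2] = 1.7 / (2.0736 · 2.0736) = 1.7 / 4.3 = 0.3953
  r[X_2,X_2] = 1 (diagonal).

R is symmetric with unit diagonal. Assembling:

R = [[1, 0.3953],
 [0.3953, 1]]


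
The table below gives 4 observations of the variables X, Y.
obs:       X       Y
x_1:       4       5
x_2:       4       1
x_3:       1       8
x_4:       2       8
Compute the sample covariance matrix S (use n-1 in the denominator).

Step 1 — column means:
  mean(X) = (4 + 4 + 1 + 2) / 4 = 11/4 = 2.75
  mean(Y) = (5 + 1 + 8 + 8) / 4 = 22/4 = 5.5

Step 2 — sample covariance S[i,j] = (1/(n-1)) · Σ_k (x_{k,i} - mean_i) · (x_{k,j} - mean_j), with n-1 = 3.
  S[X,X] = ((1.25)·(1.25) + (1.25)·(1.25) + (-1.75)·(-1.75) + (-0.75)·(-0.75)) / 3 = 6.75/3 = 2.25
  S[X,Y] = ((1.25)·(-0.5) + (1.25)·(-4.5) + (-1.75)·(2.5) + (-0.75)·(2.5)) / 3 = -12.5/3 = -4.1667
  S[Y,Y] = ((-0.5)·(-0.5) + (-4.5)·(-4.5) + (2.5)·(2.5) + (2.5)·(2.5)) / 3 = 33/3 = 11

S is symmetric (S[j,i] = S[i,j]). Assembling:

S = [[2.25, -4.1667],
 [-4.1667, 11]]


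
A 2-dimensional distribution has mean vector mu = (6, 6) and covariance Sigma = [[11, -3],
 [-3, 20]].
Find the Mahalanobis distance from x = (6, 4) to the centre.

Step 1 — centre the observation: (x - mu) = (0, -2).

Step 2 — invert Sigma. det(Sigma) = 11·20 - (-3)² = 211.
  Sigma^{-1} = (1/det) · [[d, -b], [-b, a]] = [[0.0948, 0.0142],
 [0.0142, 0.0521]].

Step 3 — form the quadratic (x - mu)^T · Sigma^{-1} · (x - mu):
  Sigma^{-1} · (x - mu) = (-0.0284, -0.1043).
  (x - mu)^T · [Sigma^{-1} · (x - mu)] = (0)·(-0.0284) + (-2)·(-0.1043) = 0.2085.

Step 4 — take square root: d = √(0.2085) ≈ 0.4567.

d(x, mu) = √(0.2085) ≈ 0.4567


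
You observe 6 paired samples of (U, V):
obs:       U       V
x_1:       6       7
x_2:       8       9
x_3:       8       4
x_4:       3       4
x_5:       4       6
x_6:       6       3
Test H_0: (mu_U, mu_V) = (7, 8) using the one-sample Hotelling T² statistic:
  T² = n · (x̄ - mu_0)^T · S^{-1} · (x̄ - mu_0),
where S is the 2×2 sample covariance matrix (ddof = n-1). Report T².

Step 1 — sample mean vector:
  mean(U) = (6 + 8 + 8 + 3 + 4 + 6) / 6 = 35/6 = 5.8333
  mean(V) = (7 + 9 + 4 + 4 + 6 + 3) / 6 = 33/6 = 5.5
  x̄ = (5.8333, 5.5),  deviation x̄ - mu_0 = (5.8333, 5.5) - (7, 8) = (-1.1667, -2.5).

Step 2 — sample covariance matrix, S[i,j] = (1/(n-1)) · Σ_k (x_{k,i} - mean_i) · (x_{k,j} - mean_j), divisor n-1 = 5:
  S[U,U] = ((0.1667)·(0.1667) + (2.1667)·(2.1667) + (2.1667)·(2.1667) + (-2.8333)·(-2.8333) + (-1.8333)·(-1.8333) + (0.1667)·(0.1667)) / 5 = 20.8333/5 = 4.1667
  S[U,V] = ((0.1667)·(1.5) + (2.1667)·(3.5) + (2.1667)·(-1.5) + (-2.8333)·(-1.5) + (-1.8333)·(0.5) + (0.1667)·(-2.5)) / 5 = 7.5/5 = 1.5
  S[V,V] = ((1.5)·(1.5) + (3.5)·(3.5) + (-1.5)·(-1.5) + (-1.5)·(-1.5) + (0.5)·(0.5) + (-2.5)·(-2.5)) / 5 = 25.5/5 = 5.1
  S = [[4.1667, 1.5],
 [1.5, 5.1]].

Step 3 — invert S. det(S) = 4.1667·5.1 - (1.5)² = 19.
  S^{-1} = (1/det) · [[d, -b], [-b, a]] = [[0.2684, -0.0789],
 [-0.0789, 0.2193]].

Step 4 — quadratic form (x̄ - mu_0)^T · S^{-1} · (x̄ - mu_0):
  S^{-1} · (x̄ - mu_0) = (-0.1158, -0.4561),
  (x̄ - mu_0)^T · [...] = (-1.1667)·(-0.1158) + (-2.5)·(-0.4561) = 1.2754.

Step 5 — scale by n: T² = 6 · 1.2754 = 7.6526.

T² ≈ 7.6526


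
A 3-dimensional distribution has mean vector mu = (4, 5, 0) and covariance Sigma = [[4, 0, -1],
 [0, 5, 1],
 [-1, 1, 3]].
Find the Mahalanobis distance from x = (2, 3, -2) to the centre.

Step 1 — centre the observation: (x - mu) = (-2, -2, -2).

Step 2 — invert Sigma (cofactor / det for 3×3, or solve directly):
  Sigma^{-1} = [[0.2745, -0.0196, 0.098],
 [-0.0196, 0.2157, -0.0784],
 [0.098, -0.0784, 0.3922]].

Step 3 — form the quadratic (x - mu)^T · Sigma^{-1} · (x - mu):
  Sigma^{-1} · (x - mu) = (-0.7059, -0.2353, -0.8235).
  (x - mu)^T · [Sigma^{-1} · (x - mu)] = (-2)·(-0.7059) + (-2)·(-0.2353) + (-2)·(-0.8235) = 3.5294.

Step 4 — take square root: d = √(3.5294) ≈ 1.8787.

d(x, mu) = √(3.5294) ≈ 1.8787


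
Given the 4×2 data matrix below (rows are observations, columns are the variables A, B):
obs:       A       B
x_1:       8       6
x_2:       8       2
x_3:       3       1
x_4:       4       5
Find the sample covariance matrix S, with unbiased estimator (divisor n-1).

Step 1 — column means:
  mean(A) = (8 + 8 + 3 + 4) / 4 = 23/4 = 5.75
  mean(B) = (6 + 2 + 1 + 5) / 4 = 14/4 = 3.5

Step 2 — sample covariance S[i,j] = (1/(n-1)) · Σ_k (x_{k,i} - mean_i) · (x_{k,j} - mean_j), with n-1 = 3.
  S[A,A] = ((2.25)·(2.25) + (2.25)·(2.25) + (-2.75)·(-2.75) + (-1.75)·(-1.75)) / 3 = 20.75/3 = 6.9167
  S[A,B] = ((2.25)·(2.5) + (2.25)·(-1.5) + (-2.75)·(-2.5) + (-1.75)·(1.5)) / 3 = 6.5/3 = 2.1667
  S[B,B] = ((2.5)·(2.5) + (-1.5)·(-1.5) + (-2.5)·(-2.5) + (1.5)·(1.5)) / 3 = 17/3 = 5.6667

S is symmetric (S[j,i] = S[i,j]). Assembling:

S = [[6.9167, 2.1667],
 [2.1667, 5.6667]]


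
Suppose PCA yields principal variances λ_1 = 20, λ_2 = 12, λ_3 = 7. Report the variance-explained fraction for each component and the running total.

Step 1 — total variance = trace(Sigma) = Σ λ_i = 20 + 12 + 7 = 39.

Step 2 — fraction explained by component i = λ_i / Σ λ:
  PC1: 20/39 = 0.5128
  PC2: 12/39 = 0.3077
  PC3: 7/39 = 0.1795

Step 3 — cumulative fraction after k components = (λ_1 + ... + λ_k) / Σ λ:
  k = 1: 20/39 = 0.5128
  k = 2: (20 + 12)/39 = 32/39 = 0.8205
  k = 3: (20 + 12 + 7)/39 = 39/39 = 1

Summary (fraction, with percent):

explained: PC1 0.5128 (51.28%), PC2 0.3077 (30.77%), PC3 0.1795 (17.95%);  cumulative: 0.5128, 0.8205, 1


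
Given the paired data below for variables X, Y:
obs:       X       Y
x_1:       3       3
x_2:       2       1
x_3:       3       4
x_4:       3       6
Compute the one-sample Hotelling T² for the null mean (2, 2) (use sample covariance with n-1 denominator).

Step 1 — sample mean vector:
  mean(X) = (3 + 2 + 3 + 3) / 4 = 11/4 = 2.75
  mean(Y) = (3 + 1 + 4 + 6) / 4 = 14/4 = 3.5
  x̄ = (2.75, 3.5),  deviation x̄ - mu_0 = (2.75, 3.5) - (2, 2) = (0.75, 1.5).

Step 2 — sample covariance matrix, S[i,j] = (1/(n-1)) · Σ_k (x_{k,i} - mean_i) · (x_{k,j} - mean_j), divisor n-1 = 3:
  S[X,X] = ((0.25)·(0.25) + (-0.75)·(-0.75) + (0.25)·(0.25) + (0.25)·(0.25)) / 3 = 0.75/3 = 0.25
  S[X,Y] = ((0.25)·(-0.5) + (-0.75)·(-2.5) + (0.25)·(0.5) + (0.25)·(2.5)) / 3 = 2.5/3 = 0.8333
  S[Y,Y] = ((-0.5)·(-0.5) + (-2.5)·(-2.5) + (0.5)·(0.5) + (2.5)·(2.5)) / 3 = 13/3 = 4.3333
  S = [[0.25, 0.8333],
 [0.8333, 4.3333]].

Step 3 — invert S. det(S) = 0.25·4.3333 - (0.8333)² = 0.3889.
  S^{-1} = (1/det) · [[d, -b], [-b, a]] = [[11.1429, -2.1429],
 [-2.1429, 0.6429]].

Step 4 — quadratic form (x̄ - mu_0)^T · S^{-1} · (x̄ - mu_0):
  S^{-1} · (x̄ - mu_0) = (5.1429, -0.6429),
  (x̄ - mu_0)^T · [...] = (0.75)·(5.1429) + (1.5)·(-0.6429) = 2.8929.

Step 5 — scale by n: T² = 4 · 2.8929 = 11.5714.

T² ≈ 11.5714


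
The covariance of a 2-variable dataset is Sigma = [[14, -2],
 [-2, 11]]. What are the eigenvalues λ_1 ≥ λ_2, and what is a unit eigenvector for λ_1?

Step 1 — characteristic polynomial of 2×2 Sigma:
  det(Sigma - λI) = λ² - trace · λ + det = 0.
  trace = 14 + 11 = 25, det = 14·11 - (-2)² = 150.
Step 2 — discriminant:
  Δ = trace² - 4·det = 625 - 600 = 25.
Step 3 — eigenvalues:
  λ = (trace ± √Δ)/2 = (25 ± 5)/2,
  λ_1 = 15,  λ_2 = 10.

Step 4 — unit eigenvector for λ_1: solve (Sigma - λ_1 I)v = 0. First row:
  (14 - 15)·v_x + (-2)·v_y = 0, i.e. (-1)·v_x + (-2)·v_y = 0,
  so v ∝ (b, λ_1 - a) = (-2, 1); multiply by -1 so the first entry is positive: u = (2, -1).
  ||u|| = √((2)² + (-1)²) = √(5) ≈ 2.2361,
  v_1 = u/||u|| ≈ (0.8944, -0.4472) (||v_1|| = 1).

λ_1 = 15,  λ_2 = 10;  v_1 ≈ (0.8944, -0.4472)


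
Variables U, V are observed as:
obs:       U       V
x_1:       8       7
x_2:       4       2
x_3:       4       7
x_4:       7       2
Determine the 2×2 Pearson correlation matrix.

Step 1 — column means:
  mean(U) = (8 + 4 + 4 + 7) / 4 = 23/4 = 5.75
  mean(V) = (7 + 2 + 7 + 2) / 4 = 18/4 = 4.5

Step 2 — sample variances and covariances s[i,j] = (1/(n-1)) · Σ_k (x_{k,i} - mean_i) · (x_{k,j} - mean_j), with n-1 = 3:
  s[U,U] = ((2.25)·(2.25) + (-1.75)·(-1.75) + (-1.75)·(-1.75) + (1.25)·(1.25)) / 3 = 12.75/3 = 4.25
  s[U,V] = ((2.25)·(2.5) + (-1.75)·(-2.5) + (-1.75)·(2.5) + (1.25)·(-2.5)) / 3 = 2.5/3 = 0.8333
  s[V,V] = ((2.5)·(2.5) + (-2.5)·(-2.5) + (2.5)·(2.5) + (-2.5)·(-2.5)) / 3 = 25/3 = 8.3333
  Sample standard deviations s_i = √(s[i,i]):
  s(U) = √(4.25) = 2.0616
  s(V) = √(8.3333) = 2.8868

Step 3 — r_{ij} = s_{ij} / (s_i · s_j):
  r[U,U] = 1 (diagonal).
  r[U,V] = 0.8333 / (2.0616 · 2.8868) = 0.8333 / 5.9512 = 0.14
  r[V,V] = 1 (diagonal).

R is symmetric with unit diagonal. Assembling:

R = [[1, 0.14],
 [0.14, 1]]


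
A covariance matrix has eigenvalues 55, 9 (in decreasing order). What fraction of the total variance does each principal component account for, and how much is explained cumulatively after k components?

Step 1 — total variance = trace(Sigma) = Σ λ_i = 55 + 9 = 64.

Step 2 — fraction explained by component i = λ_i / Σ λ:
  PC1: 55/64 = 0.8594
  PC2: 9/64 = 0.1406

Step 3 — cumulative fraction after k components = (λ_1 + ... + λ_k) / Σ λ:
  k = 1: 55/64 = 0.8594
  k = 2: (55 + 9)/64 = 64/64 = 1

Summary (fraction, with percent):

explained: PC1 0.8594 (85.94%), PC2 0.1406 (14.06%);  cumulative: 0.8594, 1


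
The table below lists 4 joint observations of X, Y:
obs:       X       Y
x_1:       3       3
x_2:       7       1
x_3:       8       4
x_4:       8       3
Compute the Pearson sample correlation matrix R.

Step 1 — column means:
  mean(X) = (3 + 7 + 8 + 8) / 4 = 26/4 = 6.5
  mean(Y) = (3 + 1 + 4 + 3) / 4 = 11/4 = 2.75

Step 2 — sample variances and covariances s[i,j] = (1/(n-1)) · Σ_k (x_{k,i} - mean_i) · (x_{k,j} - mean_j), with n-1 = 3:
  s[X,X] = ((-3.5)·(-3.5) + (0.5)·(0.5) + (1.5)·(1.5) + (1.5)·(1.5)) / 3 = 17/3 = 5.6667
  s[X,Y] = ((-3.5)·(0.25) + (0.5)·(-1.75) + (1.5)·(1.25) + (1.5)·(0.25)) / 3 = 0.5/3 = 0.1667
  s[Y,Y] = ((0.25)·(0.25) + (-1.75)·(-1.75) + (1.25)·(1.25) + (0.25)·(0.25)) / 3 = 4.75/3 = 1.5833
  Sample standard deviations s_i = √(s[i,i]):
  s(X) = √(5.6667) = 2.3805
  s(Y) = √(1.5833) = 1.2583

Step 3 — r_{ij} = s_{ij} / (s_i · s_j):
  r[X,X] = 1 (diagonal).
  r[X,Y] = 0.1667 / (2.3805 · 1.2583) = 0.1667 / 2.9954 = 0.0556
  r[Y,Y] = 1 (diagonal).

R is symmetric with unit diagonal. Assembling:

R = [[1, 0.0556],
 [0.0556, 1]]
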